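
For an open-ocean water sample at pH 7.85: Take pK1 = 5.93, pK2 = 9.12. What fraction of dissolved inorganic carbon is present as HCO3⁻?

α₁ = 0.938

α₁ = 1 / (1 + [H⁺]/K1 + K2/[H⁺]) = 1 / (1 + 10^-1.92 + 10^-1.27)
   = 1 / (1 + 0.012023 + 0.053703) = 1/1.0657 = 0.9383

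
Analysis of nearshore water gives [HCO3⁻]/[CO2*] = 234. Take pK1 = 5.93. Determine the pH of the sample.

From K1 = [H⁺][HCO3⁻]/[CO2*]:  pH = pK1 + log₁₀([HCO3⁻]/[CO2*])
log₁₀(234) = +2.369
pH = 5.93 + (+2.369) = 8.30

pH = 8.30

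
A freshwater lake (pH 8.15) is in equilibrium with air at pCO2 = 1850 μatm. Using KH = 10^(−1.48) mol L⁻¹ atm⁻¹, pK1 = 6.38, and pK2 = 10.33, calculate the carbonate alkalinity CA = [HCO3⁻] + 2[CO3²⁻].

[CO2*] = KH · pCO2 = 10^(−1.48) × 1850×10^-6 = 6.126×10^-5 mol/L
α₀ = 1/(1 + K1/[H⁺] + K1K2/[H⁺]²) = 1/(1 + 10^+1.77 + 10^-0.41) = 0.01659
DIC = [CO2*]/α₀ = 6.126×10^-5 / 0.01659 = 3.692 mmol/L
CA = (α₁ + 2α₂)·DIC = (0.9770 + 2×0.006455) × 3.692 = 3.65 mmol/L

CA = 3.65 mmol/L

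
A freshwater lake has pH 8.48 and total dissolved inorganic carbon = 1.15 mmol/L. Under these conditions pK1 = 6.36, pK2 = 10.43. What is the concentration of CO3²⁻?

α₂ = 1 / (1 + [H⁺]/K2 + [H⁺]²/(K1K2)) = 1 / (1 + 10^+1.95 + 10^-0.17)
   = 1 / (1 + 89.125 + 0.67608) = 1/90.801 = 0.01101
[CO3²⁻] = α₂ × DIC = 0.01101 × 1.15 = 0.0127 mmol/L = 12.7 μmol/L

[CO3²⁻] = 12.7 μmol/L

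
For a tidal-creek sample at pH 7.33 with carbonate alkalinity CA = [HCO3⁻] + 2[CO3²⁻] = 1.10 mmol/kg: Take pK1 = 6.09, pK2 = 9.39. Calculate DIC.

DIC = 1.15 mmol/kg

CA = [HCO3⁻] + 2[CO3²⁻] = (α₁ + 2α₂)·DIC
At pH 7.33: [H⁺]/K1 = 10^-1.24 = 0.057544, K2/[H⁺] = 10^-2.06 = 0.0087096
α₁ = 1/(1 + 0.057544 + 0.0087096) = 1/1.0663 = 0.9379; α₂ = α₁·K2/[H⁺] = 0.008168
α₁ + 2α₂ = 0.9542
DIC = CA / (α₁ + 2α₂) = 1.10 / 0.9542 = 1.15 mmol/kg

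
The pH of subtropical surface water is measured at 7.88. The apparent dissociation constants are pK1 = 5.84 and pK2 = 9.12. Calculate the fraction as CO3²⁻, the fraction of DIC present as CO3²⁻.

α₂ = 1 / (1 + [H⁺]/K2 + [H⁺]²/(K1K2)) = 1 / (1 + 10^+1.24 + 10^-0.80)
   = 1 / (1 + 17.378 + 0.15849) = 1/18.536 = 0.05395

α₂ = 0.0539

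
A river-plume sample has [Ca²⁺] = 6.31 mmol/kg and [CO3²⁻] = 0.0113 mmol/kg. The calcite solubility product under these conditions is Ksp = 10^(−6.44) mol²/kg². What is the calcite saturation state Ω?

Ksp = 10^(−6.44) = 3.631×10^-7
Ω = [Ca²⁺][CO3²⁻]/Ksp = (6.31×10^-3)(0.0113×10^-3) / 3.631×10^-7 = 0.196

Ω = 0.196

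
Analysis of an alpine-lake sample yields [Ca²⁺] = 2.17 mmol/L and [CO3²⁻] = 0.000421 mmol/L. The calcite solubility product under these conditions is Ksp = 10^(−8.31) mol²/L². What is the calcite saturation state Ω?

Ω = 0.187

Ksp = 10^(−8.31) = 4.898×10^-9
Ω = [Ca²⁺][CO3²⁻]/Ksp = (2.17×10^-3)(0.000421×10^-3) / 4.898×10^-9 = 0.187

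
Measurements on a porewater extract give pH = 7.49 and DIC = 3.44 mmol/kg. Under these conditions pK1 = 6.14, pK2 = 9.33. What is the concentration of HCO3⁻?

[HCO3⁻] = 3.25 mmol/kg

α₁ = 1 / (1 + [H⁺]/K1 + K2/[H⁺]) = 1 / (1 + 10^-1.35 + 10^-1.84)
   = 1 / (1 + 0.044668 + 0.014454) = 1/1.0591 = 0.9442
[HCO3⁻] = α₁ × DIC = 0.9442 × 3.44 = 3.25 mmol/kg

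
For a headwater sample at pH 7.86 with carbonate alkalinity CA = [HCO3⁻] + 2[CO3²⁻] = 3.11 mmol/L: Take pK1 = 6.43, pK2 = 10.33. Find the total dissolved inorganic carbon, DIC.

DIC = 3.21 mmol/L

CA = [HCO3⁻] + 2[CO3²⁻] = (α₁ + 2α₂)·DIC
At pH 7.86: [H⁺]/K1 = 10^-1.43 = 0.037154, K2/[H⁺] = 10^-2.47 = 0.0033884
α₁ = 1/(1 + 0.037154 + 0.0033884) = 1/1.0405 = 0.9610; α₂ = α₁·K2/[H⁺] = 0.003256
α₁ + 2α₂ = 0.9676
DIC = CA / (α₁ + 2α₂) = 3.11 / 0.9676 = 3.21 mmol/L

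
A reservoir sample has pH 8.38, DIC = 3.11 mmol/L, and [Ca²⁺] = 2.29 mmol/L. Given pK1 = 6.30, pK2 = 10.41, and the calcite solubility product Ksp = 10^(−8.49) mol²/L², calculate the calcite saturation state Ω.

Ω = 20.2

α₂ = 1 / (1 + [H⁺]/K2 + [H⁺]²/(K1K2)) = 1 / (1 + 10^+2.03 + 10^-0.05)
   = 1 / (1 + 107.15 + 0.89125) = 1/109.04 = 0.009171
[CO3²⁻] = α₂ × DIC = 0.009171 × 3.11 = 0.02852 mmol/L
Ksp = 10^(−8.49) = 3.236×10^-9
Ω = [Ca²⁺][CO3²⁻]/Ksp = (2.29×10^-3)(2.852×10^-5) / 3.236×10^-9 = 20.2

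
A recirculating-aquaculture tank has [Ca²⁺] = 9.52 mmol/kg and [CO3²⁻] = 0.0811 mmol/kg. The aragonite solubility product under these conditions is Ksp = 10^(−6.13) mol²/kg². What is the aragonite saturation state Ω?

Ω = 1.04

Ksp = 10^(−6.13) = 7.413×10^-7
Ω = [Ca²⁺][CO3²⁻]/Ksp = (9.52×10^-3)(0.0811×10^-3) / 7.413×10^-7 = 1.04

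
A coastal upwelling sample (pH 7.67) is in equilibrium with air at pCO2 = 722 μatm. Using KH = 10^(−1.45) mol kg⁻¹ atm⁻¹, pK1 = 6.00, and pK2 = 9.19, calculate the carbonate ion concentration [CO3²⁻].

[CO3²⁻] = 0.0362 mmol/kg

[CO2*] = KH · pCO2 = 10^(−1.45) × 722×10^-6 = 2.562×10^-5 mol/kg
α₀ = 1/(1 + K1/[H⁺] + K1K2/[H⁺]²) = 1/(1 + 10^+1.67 + 10^+0.15) = 0.02033
DIC = [CO2*]/α₀ = 2.562×10^-5 / 0.02033 = 1.260 mmol/kg
[CO3²⁻] = α₂·DIC; α₂ = 0.02872, so [CO3²⁻] = 0.02872 × 1.260 = 0.0362 mmol/kg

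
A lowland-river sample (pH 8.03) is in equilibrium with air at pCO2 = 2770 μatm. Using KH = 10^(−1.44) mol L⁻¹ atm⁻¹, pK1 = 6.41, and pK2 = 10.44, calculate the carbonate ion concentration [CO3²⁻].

[CO3²⁻] = 16.3 μmol/L

[CO2*] = KH · pCO2 = 10^(−1.44) × 2770×10^-6 = 1.006×10^-4 mol/L
α₀ = 1/(1 + K1/[H⁺] + K1K2/[H⁺]²) = 1/(1 + 10^+1.62 + 10^-0.79) = 0.02334
DIC = [CO2*]/α₀ = 1.006×10^-4 / 0.02334 = 4.309 mmol/L
[CO3²⁻] = α₂·DIC; α₂ = 0.003785, so [CO3²⁻] = 0.003785 × 4.309 = 0.0163 mmol/L = 16.3 μmol/L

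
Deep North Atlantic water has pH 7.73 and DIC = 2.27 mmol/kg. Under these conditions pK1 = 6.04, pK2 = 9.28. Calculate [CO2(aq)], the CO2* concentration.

[CO2*] = 0.0442 mmol/kg

α₀ = 1 / (1 + K1/[H⁺] + K1K2/[H⁺]²) = 1 / (1 + 10^+1.69 + 10^+0.14)
   = 1 / (1 + 48.978 + 1.3804) = 1/51.358 = 0.01947
[CO2*] = α₀ × DIC = 0.01947 × 2.27 = 0.0442 mmol/kg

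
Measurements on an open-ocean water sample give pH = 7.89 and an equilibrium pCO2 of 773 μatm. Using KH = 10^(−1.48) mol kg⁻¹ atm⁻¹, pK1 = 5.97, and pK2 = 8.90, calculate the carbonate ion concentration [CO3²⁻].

[CO3²⁻] = 0.208 mmol/kg

[CO2*] = KH · pCO2 = 10^(−1.48) × 773×10^-6 = 2.560×10^-5 mol/kg
α₀ = 1/(1 + K1/[H⁺] + K1K2/[H⁺]²) = 1/(1 + 10^+1.92 + 10^+0.91) = 0.01083
DIC = [CO2*]/α₀ = 2.560×10^-5 / 0.01083 = 2.363 mmol/kg
[CO3²⁻] = α₂·DIC; α₂ = 0.08806, so [CO3²⁻] = 0.08806 × 2.363 = 0.208 mmol/kg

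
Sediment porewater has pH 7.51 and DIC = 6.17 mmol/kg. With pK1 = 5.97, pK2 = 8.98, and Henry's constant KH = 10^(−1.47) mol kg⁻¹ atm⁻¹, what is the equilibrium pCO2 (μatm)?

α₀ = 1 / (1 + K1/[H⁺] + K1K2/[H⁺]²) = 1 / (1 + 10^+1.54 + 10^+0.07)
   = 1 / (1 + 34.674 + 1.1749) = 1/36.849 = 0.02714
[CO2*] = α₀ × DIC = 0.02714 × 6.17 = 0.1674 mmol/kg
pCO2 = [CO2*]/KH = 1.674×10^-4 / 3.388×10^-2 = 4940 μatm

pCO2 = 4940 μatm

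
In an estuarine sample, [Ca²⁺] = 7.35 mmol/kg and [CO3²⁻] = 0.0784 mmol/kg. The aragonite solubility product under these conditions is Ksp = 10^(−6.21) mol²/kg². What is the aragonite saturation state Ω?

Ω = 0.935

Ksp = 10^(−6.21) = 6.166×10^-7
Ω = [Ca²⁺][CO3²⁻]/Ksp = (7.35×10^-3)(0.0784×10^-3) / 6.166×10^-7 = 0.935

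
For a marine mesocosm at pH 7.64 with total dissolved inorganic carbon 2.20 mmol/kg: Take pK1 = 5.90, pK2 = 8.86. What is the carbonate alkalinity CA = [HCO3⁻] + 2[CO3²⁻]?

CA = [HCO3⁻] + 2[CO3²⁻] = (α₁ + 2α₂)·DIC
At pH 7.64: [H⁺]/K1 = 10^-1.74 = 0.018197, K2/[H⁺] = 10^-1.22 = 0.060256
α₁ = 1/(1 + 0.018197 + 0.060256) = 1/1.0785 = 0.9273; α₂ = α₁·K2/[H⁺] = 0.05587
α₁ + 2α₂ = 1.0390
CA = 1.0390 × 2.20 = 2.29 mmol/kg

CA = 2.29 mmol/kg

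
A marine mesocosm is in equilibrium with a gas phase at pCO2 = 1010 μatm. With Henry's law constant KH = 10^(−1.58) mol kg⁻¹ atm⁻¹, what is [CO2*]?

[CO2*] = 26.6 μmol/kg

KH = 10^(−1.58) = 2.630×10^-2 mol kg⁻¹ atm⁻¹
[CO2*] = KH · pCO2 = 2.630×10^-2 × 1010×10^-6 atm = 2.66×10^-5 mol/kg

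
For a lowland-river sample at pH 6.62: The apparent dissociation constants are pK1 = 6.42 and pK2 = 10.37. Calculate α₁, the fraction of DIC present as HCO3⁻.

α₁ = 1 / (1 + [H⁺]/K1 + K2/[H⁺]) = 1 / (1 + 10^-0.20 + 10^-3.75)
   = 1 / (1 + 0.63096 + 0.00017783) = 1/1.6311 = 0.6131

α₁ = 0.613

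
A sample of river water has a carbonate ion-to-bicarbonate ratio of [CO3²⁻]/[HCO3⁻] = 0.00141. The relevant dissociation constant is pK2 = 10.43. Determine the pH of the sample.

pH = 7.58

From K2 = [H⁺][CO3²⁻]/[HCO3⁻]:  pH = pK2 + log₁₀([CO3²⁻]/[HCO3⁻])
log₁₀(0.00141) = -2.851
pH = 10.43 + (-2.851) = 7.58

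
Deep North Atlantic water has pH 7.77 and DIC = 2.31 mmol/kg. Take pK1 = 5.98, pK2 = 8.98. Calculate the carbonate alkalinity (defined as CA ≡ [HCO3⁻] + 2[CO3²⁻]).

CA = [HCO3⁻] + 2[CO3²⁻] = (α₁ + 2α₂)·DIC
At pH 7.77: [H⁺]/K1 = 10^-1.79 = 0.016218, K2/[H⁺] = 10^-1.21 = 0.061660
α₁ = 1/(1 + 0.016218 + 0.061660) = 1/1.0779 = 0.9277; α₂ = α₁·K2/[H⁺] = 0.05720
α₁ + 2α₂ = 1.0422
CA = 1.0422 × 2.31 = 2.41 mmol/kg

CA = 2.41 mmol/kg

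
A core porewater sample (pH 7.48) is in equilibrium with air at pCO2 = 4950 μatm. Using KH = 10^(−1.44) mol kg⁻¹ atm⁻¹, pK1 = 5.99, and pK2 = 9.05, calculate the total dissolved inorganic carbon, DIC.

[CO2*] = KH · pCO2 = 10^(−1.44) × 4950×10^-6 = 1.797×10^-4 mol/kg
α₀ = 1/(1 + K1/[H⁺] + K1K2/[H⁺]²) = 1/(1 + 10^+1.49 + 10^-0.08) = 0.03055
DIC = [CO2*]/α₀ = 1.797×10^-4 / 0.03055 = 5.88 mmol/kg

DIC = 5.88 mmol/kg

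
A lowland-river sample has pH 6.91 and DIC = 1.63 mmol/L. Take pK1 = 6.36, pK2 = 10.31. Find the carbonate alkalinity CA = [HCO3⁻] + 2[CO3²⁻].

CA = [HCO3⁻] + 2[CO3²⁻] = (α₁ + 2α₂)·DIC
At pH 6.91: [H⁺]/K1 = 10^-0.55 = 0.28184, K2/[H⁺] = 10^-3.40 = 0.00039811
α₁ = 1/(1 + 0.28184 + 0.00039811) = 1/1.2822 = 0.7799; α₂ = α₁·K2/[H⁺] = 0.0003105
α₁ + 2α₂ = 0.7805
CA = 0.7805 × 1.63 = 1.27 mmol/L

CA = 1.27 mmol/L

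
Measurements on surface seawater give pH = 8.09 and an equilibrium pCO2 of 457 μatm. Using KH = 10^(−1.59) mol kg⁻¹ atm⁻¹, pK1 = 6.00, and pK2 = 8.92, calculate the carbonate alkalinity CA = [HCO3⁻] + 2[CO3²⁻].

[CO2*] = KH · pCO2 = 10^(−1.59) × 457×10^-6 = 1.175×10^-5 mol/kg
α₀ = 1/(1 + K1/[H⁺] + K1K2/[H⁺]²) = 1/(1 + 10^+2.09 + 10^+1.26) = 0.007031
DIC = [CO2*]/α₀ = 1.175×10^-5 / 0.007031 = 1.671 mmol/kg
CA = (α₁ + 2α₂)·DIC = (0.8650 + 2×0.1279) × 1.671 = 1.87 mmol/kg

CA = 1.87 mmol/kg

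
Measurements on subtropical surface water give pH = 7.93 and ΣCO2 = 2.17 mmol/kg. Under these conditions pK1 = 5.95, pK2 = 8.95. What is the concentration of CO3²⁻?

α₂ = 1 / (1 + [H⁺]/K2 + [H⁺]²/(K1K2)) = 1 / (1 + 10^+1.02 + 10^-0.96)
   = 1 / (1 + 10.471 + 0.10965) = 1/11.581 = 0.08635
[CO3²⁻] = α₂ × DIC = 0.08635 × 2.17 = 0.187 mmol/kg

[CO3²⁻] = 0.187 mmol/kg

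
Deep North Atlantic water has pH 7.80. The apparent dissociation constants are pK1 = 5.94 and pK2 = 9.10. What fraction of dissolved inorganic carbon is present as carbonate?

α₂ = 1 / (1 + [H⁺]/K2 + [H⁺]²/(K1K2)) = 1 / (1 + 10^+1.30 + 10^-0.56)
   = 1 / (1 + 19.953 + 0.27542) = 1/21.228 = 0.04711

α₂ = 0.0471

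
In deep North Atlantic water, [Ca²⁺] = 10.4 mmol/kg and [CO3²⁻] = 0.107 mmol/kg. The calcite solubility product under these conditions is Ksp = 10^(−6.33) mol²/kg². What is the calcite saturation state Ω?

Ksp = 10^(−6.33) = 4.677×10^-7
Ω = [Ca²⁺][CO3²⁻]/Ksp = (10.4×10^-3)(0.107×10^-3) / 4.677×10^-7 = 2.38

Ω = 2.38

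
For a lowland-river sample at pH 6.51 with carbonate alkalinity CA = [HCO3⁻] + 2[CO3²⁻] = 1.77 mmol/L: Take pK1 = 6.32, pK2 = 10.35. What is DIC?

CA = [HCO3⁻] + 2[CO3²⁻] = (α₁ + 2α₂)·DIC
At pH 6.51: [H⁺]/K1 = 10^-0.19 = 0.64565, K2/[H⁺] = 10^-3.84 = 0.00014454
α₁ = 1/(1 + 0.64565 + 0.00014454) = 1/1.6458 = 0.6076; α₂ = α₁·K2/[H⁺] = 8.783×10^-5
α₁ + 2α₂ = 0.6078
DIC = CA / (α₁ + 2α₂) = 1.77 / 0.6078 = 2.91 mmol/L

DIC = 2.91 mmol/L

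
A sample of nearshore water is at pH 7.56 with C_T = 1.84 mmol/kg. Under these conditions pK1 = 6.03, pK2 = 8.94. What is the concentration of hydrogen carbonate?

[HCO3⁻] = 1.72 mmol/kg

α₁ = 1 / (1 + [H⁺]/K1 + K2/[H⁺]) = 1 / (1 + 10^-1.53 + 10^-1.38)
   = 1 / (1 + 0.029512 + 0.041687) = 1/1.0712 = 0.9335
[HCO3⁻] = α₁ × DIC = 0.9335 × 1.84 = 1.72 mmol/kg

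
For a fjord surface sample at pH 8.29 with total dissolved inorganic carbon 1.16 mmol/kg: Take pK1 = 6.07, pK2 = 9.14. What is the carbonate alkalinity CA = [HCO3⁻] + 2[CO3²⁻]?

CA = 1.30 mmol/kg

CA = [HCO3⁻] + 2[CO3²⁻] = (α₁ + 2α₂)·DIC
At pH 8.29: [H⁺]/K1 = 10^-2.22 = 0.0060256, K2/[H⁺] = 10^-0.85 = 0.14125
α₁ = 1/(1 + 0.0060256 + 0.14125) = 1/1.1473 = 0.8716; α₂ = α₁·K2/[H⁺] = 0.1231
α₁ + 2α₂ = 1.1179
CA = 1.1179 × 1.16 = 1.30 mmol/kg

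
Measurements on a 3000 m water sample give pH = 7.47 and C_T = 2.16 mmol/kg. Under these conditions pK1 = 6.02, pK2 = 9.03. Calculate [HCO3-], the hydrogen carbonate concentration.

[HCO3⁻] = 2.03 mmol/kg

α₁ = 1 / (1 + [H⁺]/K1 + K2/[H⁺]) = 1 / (1 + 10^-1.45 + 10^-1.56)
   = 1 / (1 + 0.035481 + 0.027542) = 1/1.0630 = 0.9407
[HCO3⁻] = α₁ × DIC = 0.9407 × 2.16 = 2.03 mmol/kg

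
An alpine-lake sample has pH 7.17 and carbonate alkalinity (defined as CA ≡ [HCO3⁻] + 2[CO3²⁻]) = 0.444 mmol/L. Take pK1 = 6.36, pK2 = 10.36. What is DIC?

CA = [HCO3⁻] + 2[CO3²⁻] = (α₁ + 2α₂)·DIC
At pH 7.17: [H⁺]/K1 = 10^-0.81 = 0.15488, K2/[H⁺] = 10^-3.19 = 0.00064565
α₁ = 1/(1 + 0.15488 + 0.00064565) = 1/1.1555 = 0.8654; α₂ = α₁·K2/[H⁺] = 0.0005588
α₁ + 2α₂ = 0.8665
DIC = CA / (α₁ + 2α₂) = 0.444 / 0.8665 = 0.512 mmol/L

DIC = 0.512 mmol/L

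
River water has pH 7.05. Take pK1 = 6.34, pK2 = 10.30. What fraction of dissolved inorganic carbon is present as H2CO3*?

α₀ = 0.163

α₀ = 1 / (1 + K1/[H⁺] + K1K2/[H⁺]²) = 1 / (1 + 10^+0.71 + 10^-2.54)
   = 1 / (1 + 5.1286 + 0.0028840) = 1/6.1315 = 0.1631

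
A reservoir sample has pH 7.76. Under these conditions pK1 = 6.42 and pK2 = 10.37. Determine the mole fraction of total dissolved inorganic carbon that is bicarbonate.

α₁ = 1 / (1 + [H⁺]/K1 + K2/[H⁺]) = 1 / (1 + 10^-1.34 + 10^-2.61)
   = 1 / (1 + 0.045709 + 0.0024547) = 1/1.0482 = 0.9540

α₁ = 0.954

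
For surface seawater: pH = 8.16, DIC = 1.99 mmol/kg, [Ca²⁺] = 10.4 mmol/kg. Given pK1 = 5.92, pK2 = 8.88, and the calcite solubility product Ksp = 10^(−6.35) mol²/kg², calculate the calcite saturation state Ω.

Ω = 7.38

α₂ = 1 / (1 + [H⁺]/K2 + [H⁺]²/(K1K2)) = 1 / (1 + 10^+0.72 + 10^-1.52)
   = 1 / (1 + 5.2481 + 0.030200) = 1/6.2783 = 0.1593
[CO3²⁻] = α₂ × DIC = 0.1593 × 1.99 = 0.3170 mmol/kg
Ksp = 10^(−6.35) = 4.467×10^-7
Ω = [Ca²⁺][CO3²⁻]/Ksp = (10.4×10^-3)(3.170×10^-4) / 4.467×10^-7 = 7.38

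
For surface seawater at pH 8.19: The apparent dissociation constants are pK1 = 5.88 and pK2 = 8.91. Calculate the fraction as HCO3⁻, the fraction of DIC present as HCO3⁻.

α₁ = 1 / (1 + [H⁺]/K1 + K2/[H⁺]) = 1 / (1 + 10^-2.31 + 10^-0.72)
   = 1 / (1 + 0.0048978 + 0.19055) = 1/1.1954 = 0.8365

α₁ = 0.837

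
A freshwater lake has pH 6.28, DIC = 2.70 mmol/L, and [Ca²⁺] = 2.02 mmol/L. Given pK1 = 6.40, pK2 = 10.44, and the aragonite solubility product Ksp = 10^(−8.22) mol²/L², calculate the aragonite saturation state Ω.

α₂ = 1 / (1 + [H⁺]/K2 + [H⁺]²/(K1K2)) = 1 / (1 + 10^+4.16 + 10^+4.28)
   = 1 / (1 + 1.4454×10^4 + 1.9055×10^4) = 1/3.3510×10^4 = 2.984×10^-5
[CO3²⁻] = α₂ × DIC = 2.984×10^-5 × 2.70 = 8.057×10^-5 mmol/L = 0.08057 μmol/L
Ksp = 10^(−8.22) = 6.026×10^-9
Ω = [Ca²⁺][CO3²⁻]/Ksp = (2.02×10^-3)(8.057×10^-8) / 6.026×10^-9 = 0.0270

Ω = 0.0270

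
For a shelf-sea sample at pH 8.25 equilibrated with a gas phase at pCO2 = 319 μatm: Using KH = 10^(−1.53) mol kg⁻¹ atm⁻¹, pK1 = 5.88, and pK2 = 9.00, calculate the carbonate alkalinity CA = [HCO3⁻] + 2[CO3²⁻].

[CO2*] = KH · pCO2 = 10^(−1.53) × 319×10^-6 = 9.414×10^-6 mol/kg
α₀ = 1/(1 + K1/[H⁺] + K1K2/[H⁺]²) = 1/(1 + 10^+2.37 + 10^+1.62) = 0.003609
DIC = [CO2*]/α₀ = 9.414×10^-6 / 0.003609 = 2.609 mmol/kg
CA = (α₁ + 2α₂)·DIC = (0.8460 + 2×0.1504) × 2.609 = 2.99 mmol/kg

CA = 2.99 mmol/kg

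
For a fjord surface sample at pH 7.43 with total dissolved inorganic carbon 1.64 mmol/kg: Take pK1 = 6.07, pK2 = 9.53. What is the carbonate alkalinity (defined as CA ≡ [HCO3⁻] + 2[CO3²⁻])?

CA = 1.58 mmol/kg

CA = [HCO3⁻] + 2[CO3²⁻] = (α₁ + 2α₂)·DIC
At pH 7.43: [H⁺]/K1 = 10^-1.36 = 0.043652, K2/[H⁺] = 10^-2.10 = 0.0079433
α₁ = 1/(1 + 0.043652 + 0.0079433) = 1/1.0516 = 0.9509; α₂ = α₁·K2/[H⁺] = 0.007554
α₁ + 2α₂ = 0.9660
CA = 0.9660 × 1.64 = 1.58 mmol/kg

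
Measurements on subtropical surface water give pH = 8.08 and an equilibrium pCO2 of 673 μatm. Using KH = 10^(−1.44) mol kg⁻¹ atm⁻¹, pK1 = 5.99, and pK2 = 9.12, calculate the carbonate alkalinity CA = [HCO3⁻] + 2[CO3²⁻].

[CO2*] = KH · pCO2 = 10^(−1.44) × 673×10^-6 = 2.444×10^-5 mol/kg
α₀ = 1/(1 + K1/[H⁺] + K1K2/[H⁺]²) = 1/(1 + 10^+2.09 + 10^+1.05) = 0.007394
DIC = [CO2*]/α₀ = 2.444×10^-5 / 0.007394 = 3.305 mmol/kg
CA = (α₁ + 2α₂)·DIC = (0.9096 + 2×0.08296) × 3.305 = 3.55 mmol/kg

CA = 3.55 mmol/kg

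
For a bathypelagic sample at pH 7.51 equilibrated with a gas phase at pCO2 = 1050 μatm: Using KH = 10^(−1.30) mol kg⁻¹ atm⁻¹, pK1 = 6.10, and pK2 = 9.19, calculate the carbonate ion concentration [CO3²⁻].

[CO3²⁻] = 0.0283 mmol/kg

[CO2*] = KH · pCO2 = 10^(−1.30) × 1050×10^-6 = 5.262×10^-5 mol/kg
α₀ = 1/(1 + K1/[H⁺] + K1K2/[H⁺]²) = 1/(1 + 10^+1.41 + 10^-0.27) = 0.03671
DIC = [CO2*]/α₀ = 5.262×10^-5 / 0.03671 = 1.434 mmol/kg
[CO3²⁻] = α₂·DIC; α₂ = 0.01971, so [CO3²⁻] = 0.01971 × 1.434 = 0.0283 mmol/kg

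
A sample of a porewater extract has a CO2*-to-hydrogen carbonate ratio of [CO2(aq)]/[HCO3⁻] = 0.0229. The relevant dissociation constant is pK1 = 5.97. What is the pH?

pH = 7.61

From K1 = [H⁺][HCO3⁻]/[CO2(aq)]:  pH = pK1 − log₁₀([CO2(aq)]/[HCO3⁻])
log₁₀(0.0229) = -1.640
pH = 5.97 − (-1.640) = 7.61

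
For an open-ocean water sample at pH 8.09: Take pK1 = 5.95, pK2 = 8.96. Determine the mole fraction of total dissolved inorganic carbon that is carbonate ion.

α₂ = 1 / (1 + [H⁺]/K2 + [H⁺]²/(K1K2)) = 1 / (1 + 10^+0.87 + 10^-1.27)
   = 1 / (1 + 7.4131 + 0.053703) = 1/8.4668 = 0.1181

α₂ = 0.118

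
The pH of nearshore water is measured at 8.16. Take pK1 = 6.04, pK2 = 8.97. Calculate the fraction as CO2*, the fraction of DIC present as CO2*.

α₀ = 1 / (1 + K1/[H⁺] + K1K2/[H⁺]²) = 1 / (1 + 10^+2.12 + 10^+1.31)
   = 1 / (1 + 131.83 + 20.417) = 1/153.24 = 0.006526

α₀ = 0.00653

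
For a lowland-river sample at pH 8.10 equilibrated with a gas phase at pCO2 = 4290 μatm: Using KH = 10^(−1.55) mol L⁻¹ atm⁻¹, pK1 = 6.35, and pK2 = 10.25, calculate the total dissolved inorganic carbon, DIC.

DIC = 6.97 mmol/L

[CO2*] = KH · pCO2 = 10^(−1.55) × 4290×10^-6 = 1.209×10^-4 mol/L
α₀ = 1/(1 + K1/[H⁺] + K1K2/[H⁺]²) = 1/(1 + 10^+1.75 + 10^-0.40) = 0.01735
DIC = [CO2*]/α₀ = 1.209×10^-4 / 0.01735 = 6.97 mmol/L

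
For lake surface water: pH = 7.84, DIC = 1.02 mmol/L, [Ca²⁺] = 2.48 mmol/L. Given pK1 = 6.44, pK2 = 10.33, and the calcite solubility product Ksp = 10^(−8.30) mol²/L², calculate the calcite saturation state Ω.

α₂ = 1 / (1 + [H⁺]/K2 + [H⁺]²/(K1K2)) = 1 / (1 + 10^+2.49 + 10^+1.09)
   = 1 / (1 + 309.03 + 12.303) = 1/322.33 = 0.003102
[CO3²⁻] = α₂ × DIC = 0.003102 × 1.02 = 0.003164 mmol/L = 3.164 μmol/L
Ksp = 10^(−8.30) = 5.012×10^-9
Ω = [Ca²⁺][CO3²⁻]/Ksp = (2.48×10^-3)(3.164×10^-6) / 5.012×10^-9 = 1.57

Ω = 1.57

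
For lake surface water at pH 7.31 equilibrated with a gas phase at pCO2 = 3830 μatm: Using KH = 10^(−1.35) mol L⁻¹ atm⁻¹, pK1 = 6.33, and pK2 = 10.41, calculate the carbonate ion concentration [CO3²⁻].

[CO2*] = KH · pCO2 = 10^(−1.35) × 3830×10^-6 = 1.711×10^-4 mol/L
α₀ = 1/(1 + K1/[H⁺] + K1K2/[H⁺]²) = 1/(1 + 10^+0.98 + 10^-2.12) = 0.09472
DIC = [CO2*]/α₀ = 1.711×10^-4 / 0.09472 = 1.806 mmol/L
[CO3²⁻] = α₂·DIC; α₂ = 0.0007185, so [CO3²⁻] = 0.0007185 × 1.806 = 0.00130 mmol/L = 1.30 μmol/L

[CO3²⁻] = 1.30 μmol/L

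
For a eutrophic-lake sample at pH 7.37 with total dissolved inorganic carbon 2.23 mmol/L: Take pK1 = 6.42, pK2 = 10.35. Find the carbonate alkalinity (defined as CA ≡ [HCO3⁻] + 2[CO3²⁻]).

CA = [HCO3⁻] + 2[CO3²⁻] = (α₁ + 2α₂)·DIC
At pH 7.37: [H⁺]/K1 = 10^-0.95 = 0.11220, K2/[H⁺] = 10^-2.98 = 0.0010471
α₁ = 1/(1 + 0.11220 + 0.0010471) = 1/1.1132 = 0.8983; α₂ = α₁·K2/[H⁺] = 0.0009406
α₁ + 2α₂ = 0.9002
CA = 0.9002 × 2.23 = 2.01 mmol/L

CA = 2.01 mmol/L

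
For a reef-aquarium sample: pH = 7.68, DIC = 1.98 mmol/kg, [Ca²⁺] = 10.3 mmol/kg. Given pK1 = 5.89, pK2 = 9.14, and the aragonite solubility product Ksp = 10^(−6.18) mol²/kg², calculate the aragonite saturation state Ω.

Ω = 1.02

α₂ = 1 / (1 + [H⁺]/K2 + [H⁺]²/(K1K2)) = 1 / (1 + 10^+1.46 + 10^-0.33)
   = 1 / (1 + 28.840 + 0.46774) = 1/30.308 = 0.03299
[CO3²⁻] = α₂ × DIC = 0.03299 × 1.98 = 0.06533 mmol/kg
Ksp = 10^(−6.18) = 6.607×10^-7
Ω = [Ca²⁺][CO3²⁻]/Ksp = (10.3×10^-3)(6.533×10^-5) / 6.607×10^-7 = 1.02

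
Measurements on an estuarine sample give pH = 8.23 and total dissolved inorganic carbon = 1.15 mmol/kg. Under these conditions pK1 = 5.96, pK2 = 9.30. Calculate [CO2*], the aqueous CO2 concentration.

α₀ = 1 / (1 + K1/[H⁺] + K1K2/[H⁺]²) = 1 / (1 + 10^+2.27 + 10^+1.20)
   = 1 / (1 + 186.21 + 15.849) = 1/203.06 = 0.004925
[CO2*] = α₀ × DIC = 0.004925 × 1.15 = 0.00566 mmol/kg = 5.66 μmol/kg

[CO2*] = 5.66 μmol/kg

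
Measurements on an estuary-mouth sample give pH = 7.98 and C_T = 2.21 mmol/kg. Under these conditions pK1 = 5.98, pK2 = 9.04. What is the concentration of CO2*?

α₀ = 1 / (1 + K1/[H⁺] + K1K2/[H⁺]²) = 1 / (1 + 10^+2.00 + 10^+0.94)
   = 1 / (1 + 100.00 + 8.7096) = 1/109.71 = 0.009115
[CO2*] = α₀ × DIC = 0.009115 × 2.21 = 0.0201 mmol/kg

[CO2*] = 0.0201 mmol/kg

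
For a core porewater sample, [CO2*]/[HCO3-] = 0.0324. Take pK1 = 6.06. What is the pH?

pH = 7.55

From K1 = [H⁺][HCO3-]/[CO2*]:  pH = pK1 − log₁₀([CO2*]/[HCO3-])
log₁₀(0.0324) = -1.489
pH = 6.06 − (-1.489) = 7.55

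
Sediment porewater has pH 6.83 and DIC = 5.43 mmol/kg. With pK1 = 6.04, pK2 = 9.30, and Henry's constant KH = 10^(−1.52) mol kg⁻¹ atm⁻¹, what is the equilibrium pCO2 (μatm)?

α₀ = 1 / (1 + K1/[H⁺] + K1K2/[H⁺]²) = 1 / (1 + 10^+0.79 + 10^-1.68)
   = 1 / (1 + 6.1660 + 0.020893) = 1/7.1868 = 0.1391
[CO2*] = α₀ × DIC = 0.1391 × 5.43 = 0.7555 mmol/kg
pCO2 = [CO2*]/KH = 7.555×10^-4 / 3.020×10^-2 = 2.50×10^4 μatm

pCO2 = 2.50×10^4 μatm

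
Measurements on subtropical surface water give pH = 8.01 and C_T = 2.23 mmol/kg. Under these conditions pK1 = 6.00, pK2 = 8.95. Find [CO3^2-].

[CO3²⁻] = 0.228 mmol/kg

α₂ = 1 / (1 + [H⁺]/K2 + [H⁺]²/(K1K2)) = 1 / (1 + 10^+0.94 + 10^-1.07)
   = 1 / (1 + 8.7096 + 0.085114) = 1/9.7947 = 0.1021
[CO3²⁻] = α₂ × DIC = 0.1021 × 2.23 = 0.228 mmol/kg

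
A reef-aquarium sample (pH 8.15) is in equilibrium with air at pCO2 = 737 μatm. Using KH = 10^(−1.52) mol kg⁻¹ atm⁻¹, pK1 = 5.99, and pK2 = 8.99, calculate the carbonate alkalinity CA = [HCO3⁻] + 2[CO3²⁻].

[CO2*] = KH · pCO2 = 10^(−1.52) × 737×10^-6 = 2.226×10^-5 mol/kg
α₀ = 1/(1 + K1/[H⁺] + K1K2/[H⁺]²) = 1/(1 + 10^+2.16 + 10^+1.32) = 0.006008
DIC = [CO2*]/α₀ = 2.226×10^-5 / 0.006008 = 3.704 mmol/kg
CA = (α₁ + 2α₂)·DIC = (0.8685 + 2×0.1255) × 3.704 = 4.15 mmol/kg

CA = 4.15 mmol/kg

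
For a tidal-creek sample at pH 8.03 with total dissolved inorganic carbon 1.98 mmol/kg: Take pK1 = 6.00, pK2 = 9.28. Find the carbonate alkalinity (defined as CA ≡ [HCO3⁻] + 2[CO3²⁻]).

CA = 2.07 mmol/kg

CA = [HCO3⁻] + 2[CO3²⁻] = (α₁ + 2α₂)·DIC
At pH 8.03: [H⁺]/K1 = 10^-2.03 = 0.0093325, K2/[H⁺] = 10^-1.25 = 0.056234
α₁ = 1/(1 + 0.0093325 + 0.056234) = 1/1.0656 = 0.9385; α₂ = α₁·K2/[H⁺] = 0.05277
α₁ + 2α₂ = 1.0440
CA = 1.0440 × 1.98 = 2.07 mmol/kg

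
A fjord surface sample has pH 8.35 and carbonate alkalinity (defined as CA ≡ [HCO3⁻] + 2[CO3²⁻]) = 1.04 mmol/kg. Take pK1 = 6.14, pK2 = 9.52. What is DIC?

DIC = 0.984 mmol/kg

CA = [HCO3⁻] + 2[CO3²⁻] = (α₁ + 2α₂)·DIC
At pH 8.35: [H⁺]/K1 = 10^-2.21 = 0.0061660, K2/[H⁺] = 10^-1.17 = 0.067608
α₁ = 1/(1 + 0.0061660 + 0.067608) = 1/1.0738 = 0.9313; α₂ = α₁·K2/[H⁺] = 0.06296
α₁ + 2α₂ = 1.0572
DIC = CA / (α₁ + 2α₂) = 1.04 / 1.0572 = 0.984 mmol/kg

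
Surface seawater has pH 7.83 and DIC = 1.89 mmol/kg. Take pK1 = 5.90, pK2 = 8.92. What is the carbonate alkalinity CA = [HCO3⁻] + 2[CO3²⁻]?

CA = [HCO3⁻] + 2[CO3²⁻] = (α₁ + 2α₂)·DIC
At pH 7.83: [H⁺]/K1 = 10^-1.93 = 0.011749, K2/[H⁺] = 10^-1.09 = 0.081283
α₁ = 1/(1 + 0.011749 + 0.081283) = 1/1.0930 = 0.9149; α₂ = α₁·K2/[H⁺] = 0.07436
α₁ + 2α₂ = 1.0636
CA = 1.0636 × 1.89 = 2.01 mmol/kg

CA = 2.01 mmol/kg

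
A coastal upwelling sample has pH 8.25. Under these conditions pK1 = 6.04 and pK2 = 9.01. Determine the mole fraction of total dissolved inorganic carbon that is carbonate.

α₂ = 0.147

α₂ = 1 / (1 + [H⁺]/K2 + [H⁺]²/(K1K2)) = 1 / (1 + 10^+0.76 + 10^-1.45)
   = 1 / (1 + 5.7544 + 0.035481) = 1/6.7899 = 0.1473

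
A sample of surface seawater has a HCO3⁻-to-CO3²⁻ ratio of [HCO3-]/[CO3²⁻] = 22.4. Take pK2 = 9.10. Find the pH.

From K2 = [H⁺][CO3²⁻]/[HCO3-]:  pH = pK2 − log₁₀([HCO3-]/[CO3²⁻])
log₁₀(22.4) = +1.350
pH = 9.10 − (+1.350) = 7.75

pH = 7.75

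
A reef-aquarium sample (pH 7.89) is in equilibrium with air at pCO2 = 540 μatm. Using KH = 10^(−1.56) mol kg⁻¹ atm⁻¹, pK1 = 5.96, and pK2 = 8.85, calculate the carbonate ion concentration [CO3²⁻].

[CO2*] = KH · pCO2 = 10^(−1.56) × 540×10^-6 = 1.487×10^-5 mol/kg
α₀ = 1/(1 + K1/[H⁺] + K1K2/[H⁺]²) = 1/(1 + 10^+1.93 + 10^+0.97) = 0.01048
DIC = [CO2*]/α₀ = 1.487×10^-5 / 0.01048 = 1.420 mmol/kg
[CO3²⁻] = α₂·DIC; α₂ = 0.09778, so [CO3²⁻] = 0.09778 × 1.420 = 0.139 mmol/kg

[CO3²⁻] = 0.139 mmol/kg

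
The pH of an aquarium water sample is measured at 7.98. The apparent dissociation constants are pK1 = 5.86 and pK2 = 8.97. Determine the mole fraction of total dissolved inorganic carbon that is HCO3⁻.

α₁ = 0.901

α₁ = 1 / (1 + [H⁺]/K1 + K2/[H⁺]) = 1 / (1 + 10^-2.12 + 10^-0.99)
   = 1 / (1 + 0.0075858 + 0.10233) = 1/1.1099 = 0.9010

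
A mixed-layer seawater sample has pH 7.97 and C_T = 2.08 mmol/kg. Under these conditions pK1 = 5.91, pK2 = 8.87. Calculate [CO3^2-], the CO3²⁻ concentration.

α₂ = 1 / (1 + [H⁺]/K2 + [H⁺]²/(K1K2)) = 1 / (1 + 10^+0.90 + 10^-1.16)
   = 1 / (1 + 7.9433 + 0.069183) = 1/9.0125 = 0.1110
[CO3²⁻] = α₂ × DIC = 0.1110 × 2.08 = 0.231 mmol/kg

[CO3²⁻] = 0.231 mmol/kg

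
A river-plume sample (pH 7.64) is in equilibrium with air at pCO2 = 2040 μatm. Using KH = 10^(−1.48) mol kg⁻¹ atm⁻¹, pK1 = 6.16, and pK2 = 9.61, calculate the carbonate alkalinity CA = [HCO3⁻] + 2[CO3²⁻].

CA = 2.08 mmol/kg

[CO2*] = KH · pCO2 = 10^(−1.48) × 2040×10^-6 = 6.755×10^-5 mol/kg
α₀ = 1/(1 + K1/[H⁺] + K1K2/[H⁺]²) = 1/(1 + 10^+1.48 + 10^-0.49) = 0.03172
DIC = [CO2*]/α₀ = 6.755×10^-5 / 0.03172 = 2.129 mmol/kg
CA = (α₁ + 2α₂)·DIC = (0.9580 + 2×0.01027) × 2.129 = 2.08 mmol/kg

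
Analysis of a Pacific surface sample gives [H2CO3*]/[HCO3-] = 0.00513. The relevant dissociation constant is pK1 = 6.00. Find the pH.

From K1 = [H⁺][HCO3-]/[H2CO3*]:  pH = pK1 − log₁₀([H2CO3*]/[HCO3-])
log₁₀(0.00513) = -2.290
pH = 6.00 − (-2.290) = 8.29

pH = 8.29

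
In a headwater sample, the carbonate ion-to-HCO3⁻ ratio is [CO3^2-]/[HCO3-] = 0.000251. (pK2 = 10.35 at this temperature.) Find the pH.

From K2 = [H⁺][CO3^2-]/[HCO3-]:  pH = pK2 + log₁₀([CO3^2-]/[HCO3-])
log₁₀(0.000251) = -3.600
pH = 10.35 + (-3.600) = 6.75

pH = 6.75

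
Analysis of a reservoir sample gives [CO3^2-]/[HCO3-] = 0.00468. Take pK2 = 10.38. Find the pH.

From K2 = [H⁺][CO3^2-]/[HCO3-]:  pH = pK2 + log₁₀([CO3^2-]/[HCO3-])
log₁₀(0.00468) = -2.330
pH = 10.38 + (-2.330) = 8.05

pH = 8.05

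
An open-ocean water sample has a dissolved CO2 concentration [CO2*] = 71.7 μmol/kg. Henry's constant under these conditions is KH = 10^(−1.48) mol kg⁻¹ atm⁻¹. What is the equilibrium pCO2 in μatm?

KH = 10^(−1.48) = 3.311×10^-2 mol kg⁻¹ atm⁻¹
pCO2 = [CO2*]/KH = 71.7×10^-6 / 3.311×10^-2 = 2.17×10^-3 atm = 2170 μatm

pCO2 = 2170 μatm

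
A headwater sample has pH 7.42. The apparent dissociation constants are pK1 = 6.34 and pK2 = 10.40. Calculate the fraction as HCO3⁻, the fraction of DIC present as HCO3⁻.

α₁ = 1 / (1 + [H⁺]/K1 + K2/[H⁺]) = 1 / (1 + 10^-1.08 + 10^-2.98)
   = 1 / (1 + 0.083176 + 0.0010471) = 1/1.0842 = 0.9223

α₁ = 0.922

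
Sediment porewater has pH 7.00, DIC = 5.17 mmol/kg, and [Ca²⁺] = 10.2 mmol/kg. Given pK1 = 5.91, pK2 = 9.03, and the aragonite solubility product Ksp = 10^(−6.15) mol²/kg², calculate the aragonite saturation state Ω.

Ω = 0.637

α₂ = 1 / (1 + [H⁺]/K2 + [H⁺]²/(K1K2)) = 1 / (1 + 10^+2.03 + 10^+0.94)
   = 1 / (1 + 107.15 + 8.7096) = 1/116.86 = 0.008557
[CO3²⁻] = α₂ × DIC = 0.008557 × 5.17 = 0.04424 mmol/kg
Ksp = 10^(−6.15) = 7.079×10^-7
Ω = [Ca²⁺][CO3²⁻]/Ksp = (10.2×10^-3)(4.424×10^-5) / 7.079×10^-7 = 0.637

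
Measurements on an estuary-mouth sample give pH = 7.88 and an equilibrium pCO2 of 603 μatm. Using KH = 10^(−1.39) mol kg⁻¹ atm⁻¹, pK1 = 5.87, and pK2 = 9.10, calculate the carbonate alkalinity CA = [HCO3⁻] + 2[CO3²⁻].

[CO2*] = KH · pCO2 = 10^(−1.39) × 603×10^-6 = 2.457×10^-5 mol/kg
α₀ = 1/(1 + K1/[H⁺] + K1K2/[H⁺]²) = 1/(1 + 10^+2.01 + 10^+0.79) = 0.009133
DIC = [CO2*]/α₀ = 2.457×10^-5 / 0.009133 = 2.690 mmol/kg
CA = (α₁ + 2α₂)·DIC = (0.9346 + 2×0.05631) × 2.690 = 2.82 mmol/kg

CA = 2.82 mmol/kg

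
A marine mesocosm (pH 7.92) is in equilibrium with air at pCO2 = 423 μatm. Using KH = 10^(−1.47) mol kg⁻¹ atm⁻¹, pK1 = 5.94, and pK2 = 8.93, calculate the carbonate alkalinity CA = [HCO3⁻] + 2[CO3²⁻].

CA = 1.64 mmol/kg

[CO2*] = KH · pCO2 = 10^(−1.47) × 423×10^-6 = 1.433×10^-5 mol/kg
α₀ = 1/(1 + K1/[H⁺] + K1K2/[H⁺]²) = 1/(1 + 10^+1.98 + 10^+0.97) = 0.009449
DIC = [CO2*]/α₀ = 1.433×10^-5 / 0.009449 = 1.517 mmol/kg
CA = (α₁ + 2α₂)·DIC = (0.9024 + 2×0.08818) × 1.517 = 1.64 mmol/kg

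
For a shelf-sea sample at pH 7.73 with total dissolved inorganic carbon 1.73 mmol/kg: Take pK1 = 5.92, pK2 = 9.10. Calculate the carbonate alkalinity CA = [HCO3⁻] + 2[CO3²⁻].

CA = [HCO3⁻] + 2[CO3²⁻] = (α₁ + 2α₂)·DIC
At pH 7.73: [H⁺]/K1 = 10^-1.81 = 0.015488, K2/[H⁺] = 10^-1.37 = 0.042658
α₁ = 1/(1 + 0.015488 + 0.042658) = 1/1.0581 = 0.9450; α₂ = α₁·K2/[H⁺] = 0.04031
α₁ + 2α₂ = 1.0257
CA = 1.0257 × 1.73 = 1.77 mmol/kg

CA = 1.77 mmol/kg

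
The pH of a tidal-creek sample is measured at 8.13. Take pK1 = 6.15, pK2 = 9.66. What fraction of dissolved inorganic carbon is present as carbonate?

α₂ = 1 / (1 + [H⁺]/K2 + [H⁺]²/(K1K2)) = 1 / (1 + 10^+1.53 + 10^-0.45)
   = 1 / (1 + 33.884 + 0.35481) = 1/35.239 = 0.02838

α₂ = 0.0284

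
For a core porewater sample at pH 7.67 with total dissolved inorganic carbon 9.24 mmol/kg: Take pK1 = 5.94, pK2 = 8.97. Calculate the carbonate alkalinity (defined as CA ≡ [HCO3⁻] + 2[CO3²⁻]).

CA = 9.51 mmol/kg

CA = [HCO3⁻] + 2[CO3²⁻] = (α₁ + 2α₂)·DIC
At pH 7.67: [H⁺]/K1 = 10^-1.73 = 0.018621, K2/[H⁺] = 10^-1.30 = 0.050119
α₁ = 1/(1 + 0.018621 + 0.050119) = 1/1.0687 = 0.9357; α₂ = α₁·K2/[H⁺] = 0.04690
α₁ + 2α₂ = 1.0295
CA = 1.0295 × 9.24 = 9.51 mmol/kg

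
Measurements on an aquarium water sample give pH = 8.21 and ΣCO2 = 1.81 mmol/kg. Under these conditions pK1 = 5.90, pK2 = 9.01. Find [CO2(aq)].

[CO2*] = 7.62 μmol/kg

α₀ = 1 / (1 + K1/[H⁺] + K1K2/[H⁺]²) = 1 / (1 + 10^+2.31 + 10^+1.51)
   = 1 / (1 + 204.17 + 32.359) = 1/237.53 = 0.004210
[CO2*] = α₀ × DIC = 0.004210 × 1.81 = 0.00762 mmol/kg = 7.62 μmol/kg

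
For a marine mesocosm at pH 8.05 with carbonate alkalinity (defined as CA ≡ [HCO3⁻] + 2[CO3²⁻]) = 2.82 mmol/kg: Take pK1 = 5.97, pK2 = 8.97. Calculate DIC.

CA = [HCO3⁻] + 2[CO3²⁻] = (α₁ + 2α₂)·DIC
At pH 8.05: [H⁺]/K1 = 10^-2.08 = 0.0083176, K2/[H⁺] = 10^-0.92 = 0.12023
α₁ = 1/(1 + 0.0083176 + 0.12023) = 1/1.1285 = 0.8861; α₂ = α₁·K2/[H⁺] = 0.1065
α₁ + 2α₂ = 1.0992
DIC = CA / (α₁ + 2α₂) = 2.82 / 1.0992 = 2.57 mmol/kg

DIC = 2.57 mmol/kg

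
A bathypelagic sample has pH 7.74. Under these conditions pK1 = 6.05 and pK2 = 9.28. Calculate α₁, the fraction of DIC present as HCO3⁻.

α₁ = 1 / (1 + [H⁺]/K1 + K2/[H⁺]) = 1 / (1 + 10^-1.69 + 10^-1.54)
   = 1 / (1 + 0.020417 + 0.028840) = 1/1.0493 = 0.9531

α₁ = 0.953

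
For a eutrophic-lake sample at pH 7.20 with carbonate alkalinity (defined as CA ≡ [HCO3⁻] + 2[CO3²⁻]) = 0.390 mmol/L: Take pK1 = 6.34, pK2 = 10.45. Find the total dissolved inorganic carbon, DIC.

DIC = 0.444 mmol/L

CA = [HCO3⁻] + 2[CO3²⁻] = (α₁ + 2α₂)·DIC
At pH 7.20: [H⁺]/K1 = 10^-0.86 = 0.13804, K2/[H⁺] = 10^-3.25 = 0.00056234
α₁ = 1/(1 + 0.13804 + 0.00056234) = 1/1.1386 = 0.8783; α₂ = α₁·K2/[H⁺] = 0.0004939
α₁ + 2α₂ = 0.8793
DIC = CA / (α₁ + 2α₂) = 0.390 / 0.8793 = 0.444 mmol/L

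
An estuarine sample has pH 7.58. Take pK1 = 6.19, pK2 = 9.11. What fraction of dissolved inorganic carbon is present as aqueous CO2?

α₀ = 1 / (1 + K1/[H⁺] + K1K2/[H⁺]²) = 1 / (1 + 10^+1.39 + 10^-0.14)
   = 1 / (1 + 24.547 + 0.72444) = 1/26.272 = 0.03806

α₀ = 0.0381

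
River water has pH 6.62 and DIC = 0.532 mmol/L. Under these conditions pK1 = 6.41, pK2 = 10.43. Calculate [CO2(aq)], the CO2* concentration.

[CO2*] = 0.203 mmol/L

α₀ = 1 / (1 + K1/[H⁺] + K1K2/[H⁺]²) = 1 / (1 + 10^+0.21 + 10^-3.60)
   = 1 / (1 + 1.6218 + 0.00025119) = 1/2.6221 = 0.3814
[CO2*] = α₀ × DIC = 0.3814 × 0.532 = 0.203 mmol/L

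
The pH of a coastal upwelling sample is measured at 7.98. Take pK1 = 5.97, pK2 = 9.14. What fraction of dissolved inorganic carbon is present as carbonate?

α₂ = 0.0641

α₂ = 1 / (1 + [H⁺]/K2 + [H⁺]²/(K1K2)) = 1 / (1 + 10^+1.16 + 10^-0.85)
   = 1 / (1 + 14.454 + 0.14125) = 1/15.596 = 0.06412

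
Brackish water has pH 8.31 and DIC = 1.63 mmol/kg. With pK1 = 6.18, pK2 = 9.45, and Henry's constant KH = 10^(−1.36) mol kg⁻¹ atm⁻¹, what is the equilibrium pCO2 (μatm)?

α₀ = 1 / (1 + K1/[H⁺] + K1K2/[H⁺]²) = 1 / (1 + 10^+2.13 + 10^+0.99)
   = 1 / (1 + 134.90 + 9.7724) = 1/145.67 = 0.006865
[CO2*] = α₀ × DIC = 0.006865 × 1.63 = 0.01119 mmol/kg = 11.19 μmol/kg
pCO2 = [CO2*]/KH = 1.119×10^-5 / 4.365×10^-2 = 256 μatm

pCO2 = 256 μatm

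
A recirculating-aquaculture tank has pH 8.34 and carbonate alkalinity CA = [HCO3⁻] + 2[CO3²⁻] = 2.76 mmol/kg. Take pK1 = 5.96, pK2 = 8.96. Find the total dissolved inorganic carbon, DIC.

CA = [HCO3⁻] + 2[CO3²⁻] = (α₁ + 2α₂)·DIC
At pH 8.34: [H⁺]/K1 = 10^-2.38 = 0.0041687, K2/[H⁺] = 10^-0.62 = 0.23988
α₁ = 1/(1 + 0.0041687 + 0.23988) = 1/1.2441 = 0.8038; α₂ = α₁·K2/[H⁺] = 0.1928
α₁ + 2α₂ = 1.1895
DIC = CA / (α₁ + 2α₂) = 2.76 / 1.1895 = 2.32 mmol/kg

DIC = 2.32 mmol/kg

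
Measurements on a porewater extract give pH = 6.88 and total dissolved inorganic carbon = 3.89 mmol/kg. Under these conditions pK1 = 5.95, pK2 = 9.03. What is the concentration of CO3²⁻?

α₂ = 1 / (1 + [H⁺]/K2 + [H⁺]²/(K1K2)) = 1 / (1 + 10^+2.15 + 10^+1.22)
   = 1 / (1 + 141.25 + 16.596) = 1/158.85 = 0.006295
[CO3²⁻] = α₂ × DIC = 0.006295 × 3.89 = 0.0245 mmol/kg

[CO3²⁻] = 0.0245 mmol/kg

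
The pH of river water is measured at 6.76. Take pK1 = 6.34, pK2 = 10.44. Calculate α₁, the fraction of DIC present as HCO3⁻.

α₁ = 1 / (1 + [H⁺]/K1 + K2/[H⁺]) = 1 / (1 + 10^-0.42 + 10^-3.68)
   = 1 / (1 + 0.38019 + 0.00020893) = 1/1.3804 = 0.7244

α₁ = 0.724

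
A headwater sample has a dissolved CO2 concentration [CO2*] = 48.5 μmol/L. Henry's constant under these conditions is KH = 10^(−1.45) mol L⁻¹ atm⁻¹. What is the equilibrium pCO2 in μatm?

KH = 10^(−1.45) = 3.548×10^-2 mol L⁻¹ atm⁻¹
pCO2 = [CO2*]/KH = 48.5×10^-6 / 3.548×10^-2 = 1.37×10^-3 atm = 1370 μatm

pCO2 = 1370 μatm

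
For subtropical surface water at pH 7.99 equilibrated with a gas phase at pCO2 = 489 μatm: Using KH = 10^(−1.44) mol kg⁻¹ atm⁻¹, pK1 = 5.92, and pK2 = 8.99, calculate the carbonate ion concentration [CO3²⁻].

[CO2*] = KH · pCO2 = 10^(−1.44) × 489×10^-6 = 1.775×10^-5 mol/kg
α₀ = 1/(1 + K1/[H⁺] + K1K2/[H⁺]²) = 1/(1 + 10^+2.07 + 10^+1.07) = 0.007678
DIC = [CO2*]/α₀ = 1.775×10^-5 / 0.007678 = 2.312 mmol/kg
[CO3²⁻] = α₂·DIC; α₂ = 0.09021, so [CO3²⁻] = 0.09021 × 2.312 = 0.209 mmol/kg

[CO3²⁻] = 0.209 mmol/kg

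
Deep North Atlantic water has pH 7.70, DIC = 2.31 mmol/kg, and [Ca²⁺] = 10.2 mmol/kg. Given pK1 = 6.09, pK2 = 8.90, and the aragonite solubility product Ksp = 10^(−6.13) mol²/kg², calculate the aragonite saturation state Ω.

Ω = 1.84

α₂ = 1 / (1 + [H⁺]/K2 + [H⁺]²/(K1K2)) = 1 / (1 + 10^+1.20 + 10^-0.41)
   = 1 / (1 + 15.849 + 0.38905) = 1/17.238 = 0.05801
[CO3²⁻] = α₂ × DIC = 0.05801 × 2.31 = 0.1340 mmol/kg
Ksp = 10^(−6.13) = 7.413×10^-7
Ω = [Ca²⁺][CO3²⁻]/Ksp = (10.2×10^-3)(1.340×10^-4) / 7.413×10^-7 = 1.84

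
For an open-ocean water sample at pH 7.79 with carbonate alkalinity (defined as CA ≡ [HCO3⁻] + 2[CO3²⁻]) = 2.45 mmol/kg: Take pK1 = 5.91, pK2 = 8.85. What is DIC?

CA = [HCO3⁻] + 2[CO3²⁻] = (α₁ + 2α₂)·DIC
At pH 7.79: [H⁺]/K1 = 10^-1.88 = 0.013183, K2/[H⁺] = 10^-1.06 = 0.087096
α₁ = 1/(1 + 0.013183 + 0.087096) = 1/1.1003 = 0.9089; α₂ = α₁·K2/[H⁺] = 0.07916
α₁ + 2α₂ = 1.0672
DIC = CA / (α₁ + 2α₂) = 2.45 / 1.0672 = 2.30 mmol/kg

DIC = 2.30 mmol/kg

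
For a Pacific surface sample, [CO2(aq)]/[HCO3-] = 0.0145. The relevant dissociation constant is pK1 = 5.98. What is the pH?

pH = 7.82

From K1 = [H⁺][HCO3-]/[CO2(aq)]:  pH = pK1 − log₁₀([CO2(aq)]/[HCO3-])
log₁₀(0.0145) = -1.839
pH = 5.98 − (-1.839) = 7.82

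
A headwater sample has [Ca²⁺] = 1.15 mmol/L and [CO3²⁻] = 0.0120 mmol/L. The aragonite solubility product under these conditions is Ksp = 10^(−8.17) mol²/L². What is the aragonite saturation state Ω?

Ω = 2.04

Ksp = 10^(−8.17) = 6.761×10^-9
Ω = [Ca²⁺][CO3²⁻]/Ksp = (1.15×10^-3)(0.0120×10^-3) / 6.761×10^-9 = 2.04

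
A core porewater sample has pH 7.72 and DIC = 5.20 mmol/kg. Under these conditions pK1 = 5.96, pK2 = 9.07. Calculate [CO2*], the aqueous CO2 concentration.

α₀ = 1 / (1 + K1/[H⁺] + K1K2/[H⁺]²) = 1 / (1 + 10^+1.76 + 10^+0.41)
   = 1 / (1 + 57.544 + 2.5704) = 1/61.114 = 0.01636
[CO2*] = α₀ × DIC = 0.01636 × 5.20 = 0.0851 mmol/kg

[CO2*] = 0.0851 mmol/kg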